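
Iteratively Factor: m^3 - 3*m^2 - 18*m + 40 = (m - 2)*(m^2 - m - 20) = (m - 5)*(m - 2)*(m + 4)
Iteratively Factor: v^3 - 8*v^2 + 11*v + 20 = (v + 1)*(v^2 - 9*v + 20) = (v - 5)*(v + 1)*(v - 4)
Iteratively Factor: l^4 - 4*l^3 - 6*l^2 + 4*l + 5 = (l - 1)*(l^3 - 3*l^2 - 9*l - 5) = (l - 1)*(l + 1)*(l^2 - 4*l - 5) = (l - 1)*(l + 1)^2*(l - 5)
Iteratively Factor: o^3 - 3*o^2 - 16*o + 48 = (o + 4)*(o^2 - 7*o + 12) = (o - 4)*(o + 4)*(o - 3)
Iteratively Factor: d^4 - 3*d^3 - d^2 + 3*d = (d - 3)*(d^3 - d) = (d - 3)*(d + 1)*(d^2 - d) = d*(d - 3)*(d + 1)*(d - 1)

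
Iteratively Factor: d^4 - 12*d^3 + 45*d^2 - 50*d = (d)*(d^3 - 12*d^2 + 45*d - 50) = d*(d - 2)*(d^2 - 10*d + 25) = d*(d - 5)*(d - 2)*(d - 5)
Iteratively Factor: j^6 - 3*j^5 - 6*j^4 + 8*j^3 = (j)*(j^5 - 3*j^4 - 6*j^3 + 8*j^2) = j*(j - 4)*(j^4 + j^3 - 2*j^2) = j^2*(j - 4)*(j^3 + j^2 - 2*j) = j^2*(j - 4)*(j - 1)*(j^2 + 2*j) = j^2*(j - 4)*(j - 1)*(j + 2)*(j)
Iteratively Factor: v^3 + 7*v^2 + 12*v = (v + 4)*(v^2 + 3*v) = (v + 3)*(v + 4)*(v)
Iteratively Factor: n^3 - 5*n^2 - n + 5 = (n + 1)*(n^2 - 6*n + 5) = (n - 1)*(n + 1)*(n - 5)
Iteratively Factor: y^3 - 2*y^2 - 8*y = (y + 2)*(y^2 - 4*y) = y*(y + 2)*(y - 4)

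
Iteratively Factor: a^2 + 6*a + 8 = (a + 4)*(a + 2)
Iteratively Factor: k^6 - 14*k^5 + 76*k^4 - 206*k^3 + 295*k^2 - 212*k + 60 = (k - 1)*(k^5 - 13*k^4 + 63*k^3 - 143*k^2 + 152*k - 60) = (k - 2)*(k - 1)*(k^4 - 11*k^3 + 41*k^2 - 61*k + 30) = (k - 3)*(k - 2)*(k - 1)*(k^3 - 8*k^2 + 17*k - 10) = (k - 3)*(k - 2)^2*(k - 1)*(k^2 - 6*k + 5) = (k - 3)*(k - 2)^2*(k - 1)^2*(k - 5)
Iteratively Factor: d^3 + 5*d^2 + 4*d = (d + 4)*(d^2 + d) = d*(d + 4)*(d + 1)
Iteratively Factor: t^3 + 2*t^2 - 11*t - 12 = (t + 1)*(t^2 + t - 12) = (t - 3)*(t + 1)*(t + 4)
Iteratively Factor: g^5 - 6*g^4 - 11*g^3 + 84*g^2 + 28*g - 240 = (g + 2)*(g^4 - 8*g^3 + 5*g^2 + 74*g - 120) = (g - 4)*(g + 2)*(g^3 - 4*g^2 - 11*g + 30) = (g - 4)*(g - 2)*(g + 2)*(g^2 - 2*g - 15) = (g - 5)*(g - 4)*(g - 2)*(g + 2)*(g + 3)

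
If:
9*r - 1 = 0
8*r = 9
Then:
No Solution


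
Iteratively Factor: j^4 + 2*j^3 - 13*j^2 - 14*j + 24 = (j - 3)*(j^3 + 5*j^2 + 2*j - 8) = (j - 3)*(j - 1)*(j^2 + 6*j + 8) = (j - 3)*(j - 1)*(j + 4)*(j + 2)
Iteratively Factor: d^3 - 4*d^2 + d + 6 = (d - 3)*(d^2 - d - 2) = (d - 3)*(d - 2)*(d + 1)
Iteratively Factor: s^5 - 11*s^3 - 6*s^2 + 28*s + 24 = (s - 2)*(s^4 + 2*s^3 - 7*s^2 - 20*s - 12) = (s - 3)*(s - 2)*(s^3 + 5*s^2 + 8*s + 4) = (s - 3)*(s - 2)*(s + 2)*(s^2 + 3*s + 2) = (s - 3)*(s - 2)*(s + 2)^2*(s + 1)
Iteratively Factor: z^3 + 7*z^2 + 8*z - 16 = (z + 4)*(z^2 + 3*z - 4) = (z - 1)*(z + 4)*(z + 4)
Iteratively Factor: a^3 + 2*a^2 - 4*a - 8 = (a + 2)*(a^2 - 4) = (a + 2)^2*(a - 2)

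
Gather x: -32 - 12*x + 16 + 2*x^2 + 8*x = 2*x^2 - 4*x - 16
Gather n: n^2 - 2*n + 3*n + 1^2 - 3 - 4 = n^2 + n - 6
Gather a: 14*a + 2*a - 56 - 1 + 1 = 16*a - 56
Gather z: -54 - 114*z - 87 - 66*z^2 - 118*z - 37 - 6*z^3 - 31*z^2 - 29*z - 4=-6*z^3 - 97*z^2 - 261*z - 182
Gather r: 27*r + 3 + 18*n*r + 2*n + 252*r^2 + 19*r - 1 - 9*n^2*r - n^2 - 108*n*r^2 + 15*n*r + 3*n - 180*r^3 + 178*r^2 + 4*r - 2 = -n^2 + 5*n - 180*r^3 + r^2*(430 - 108*n) + r*(-9*n^2 + 33*n + 50)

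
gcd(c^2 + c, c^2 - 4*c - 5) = c + 1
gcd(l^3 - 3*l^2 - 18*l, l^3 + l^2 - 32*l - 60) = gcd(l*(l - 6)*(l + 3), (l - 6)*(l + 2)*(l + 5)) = l - 6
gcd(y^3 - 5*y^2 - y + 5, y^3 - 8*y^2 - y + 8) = y^2 - 1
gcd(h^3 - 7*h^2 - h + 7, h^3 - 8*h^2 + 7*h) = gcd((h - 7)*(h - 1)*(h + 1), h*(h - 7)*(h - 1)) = h^2 - 8*h + 7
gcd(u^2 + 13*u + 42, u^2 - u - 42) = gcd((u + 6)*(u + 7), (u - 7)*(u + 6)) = u + 6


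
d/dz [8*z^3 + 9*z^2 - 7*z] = 24*z^2 + 18*z - 7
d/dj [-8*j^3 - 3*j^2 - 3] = 6*j*(-4*j - 1)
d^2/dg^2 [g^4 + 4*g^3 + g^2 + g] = 12*g^2 + 24*g + 2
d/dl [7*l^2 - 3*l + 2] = 14*l - 3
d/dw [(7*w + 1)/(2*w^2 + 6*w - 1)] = (-14*w^2 - 4*w - 13)/(4*w^4 + 24*w^3 + 32*w^2 - 12*w + 1)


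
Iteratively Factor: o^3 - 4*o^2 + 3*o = (o)*(o^2 - 4*o + 3) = o*(o - 1)*(o - 3)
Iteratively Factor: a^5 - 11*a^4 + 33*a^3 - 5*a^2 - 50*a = (a + 1)*(a^4 - 12*a^3 + 45*a^2 - 50*a) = (a - 5)*(a + 1)*(a^3 - 7*a^2 + 10*a) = a*(a - 5)*(a + 1)*(a^2 - 7*a + 10) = a*(a - 5)^2*(a + 1)*(a - 2)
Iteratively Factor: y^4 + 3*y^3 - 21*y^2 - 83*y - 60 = (y + 1)*(y^3 + 2*y^2 - 23*y - 60) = (y - 5)*(y + 1)*(y^2 + 7*y + 12) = (y - 5)*(y + 1)*(y + 4)*(y + 3)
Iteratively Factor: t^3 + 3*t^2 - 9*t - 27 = (t - 3)*(t^2 + 6*t + 9) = (t - 3)*(t + 3)*(t + 3)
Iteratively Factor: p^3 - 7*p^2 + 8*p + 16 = (p + 1)*(p^2 - 8*p + 16) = (p - 4)*(p + 1)*(p - 4)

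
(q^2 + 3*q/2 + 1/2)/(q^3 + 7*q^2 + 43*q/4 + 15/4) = 2*(q + 1)/(2*q^2 + 13*q + 15)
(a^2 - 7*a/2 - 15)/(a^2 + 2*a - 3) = (a^2 - 7*a/2 - 15)/(a^2 + 2*a - 3)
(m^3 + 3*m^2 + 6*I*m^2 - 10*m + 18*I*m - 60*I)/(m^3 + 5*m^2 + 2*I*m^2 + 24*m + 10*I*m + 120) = (m - 2)/(m - 4*I)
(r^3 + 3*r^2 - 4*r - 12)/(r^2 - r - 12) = (r^2 - 4)/(r - 4)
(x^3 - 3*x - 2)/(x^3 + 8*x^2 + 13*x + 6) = (x - 2)/(x + 6)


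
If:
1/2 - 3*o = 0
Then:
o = 1/6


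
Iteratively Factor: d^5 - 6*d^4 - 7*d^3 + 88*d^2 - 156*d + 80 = (d - 2)*(d^4 - 4*d^3 - 15*d^2 + 58*d - 40) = (d - 2)*(d - 1)*(d^3 - 3*d^2 - 18*d + 40) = (d - 2)^2*(d - 1)*(d^2 - d - 20) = (d - 2)^2*(d - 1)*(d + 4)*(d - 5)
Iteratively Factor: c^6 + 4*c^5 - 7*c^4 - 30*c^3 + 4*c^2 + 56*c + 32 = (c + 2)*(c^5 + 2*c^4 - 11*c^3 - 8*c^2 + 20*c + 16) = (c + 2)*(c + 4)*(c^4 - 2*c^3 - 3*c^2 + 4*c + 4) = (c - 2)*(c + 2)*(c + 4)*(c^3 - 3*c - 2) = (c - 2)*(c + 1)*(c + 2)*(c + 4)*(c^2 - c - 2) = (c - 2)*(c + 1)^2*(c + 2)*(c + 4)*(c - 2)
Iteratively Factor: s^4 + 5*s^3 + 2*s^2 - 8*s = (s - 1)*(s^3 + 6*s^2 + 8*s) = (s - 1)*(s + 2)*(s^2 + 4*s) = (s - 1)*(s + 2)*(s + 4)*(s)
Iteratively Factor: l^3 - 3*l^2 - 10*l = (l - 5)*(l^2 + 2*l) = (l - 5)*(l + 2)*(l)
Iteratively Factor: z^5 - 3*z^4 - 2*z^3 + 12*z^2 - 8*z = (z)*(z^4 - 3*z^3 - 2*z^2 + 12*z - 8) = z*(z - 2)*(z^3 - z^2 - 4*z + 4) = z*(z - 2)*(z - 1)*(z^2 - 4) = z*(z - 2)^2*(z - 1)*(z + 2)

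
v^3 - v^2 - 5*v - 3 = (v - 3)*(v + 1)^2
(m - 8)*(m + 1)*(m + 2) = m^3 - 5*m^2 - 22*m - 16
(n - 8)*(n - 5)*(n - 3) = n^3 - 16*n^2 + 79*n - 120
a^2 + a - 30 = (a - 5)*(a + 6)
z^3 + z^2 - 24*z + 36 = (z - 3)*(z - 2)*(z + 6)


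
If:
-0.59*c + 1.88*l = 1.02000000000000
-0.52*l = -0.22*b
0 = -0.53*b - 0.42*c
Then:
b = 0.66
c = -0.84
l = 0.28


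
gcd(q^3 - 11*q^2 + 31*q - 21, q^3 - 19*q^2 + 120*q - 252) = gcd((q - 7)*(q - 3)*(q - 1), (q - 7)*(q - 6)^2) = q - 7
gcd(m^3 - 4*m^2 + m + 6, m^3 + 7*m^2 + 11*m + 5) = m + 1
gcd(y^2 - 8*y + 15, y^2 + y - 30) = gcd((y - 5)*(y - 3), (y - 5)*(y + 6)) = y - 5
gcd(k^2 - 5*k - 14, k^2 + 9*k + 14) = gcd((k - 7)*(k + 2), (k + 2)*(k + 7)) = k + 2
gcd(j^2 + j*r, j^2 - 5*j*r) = j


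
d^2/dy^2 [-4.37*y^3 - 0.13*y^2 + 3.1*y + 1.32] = -26.22*y - 0.26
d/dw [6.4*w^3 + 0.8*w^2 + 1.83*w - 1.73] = 19.2*w^2 + 1.6*w + 1.83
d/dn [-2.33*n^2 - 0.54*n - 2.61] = -4.66*n - 0.54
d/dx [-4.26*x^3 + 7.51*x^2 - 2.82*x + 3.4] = -12.78*x^2 + 15.02*x - 2.82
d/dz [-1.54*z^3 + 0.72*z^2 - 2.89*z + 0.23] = -4.62*z^2 + 1.44*z - 2.89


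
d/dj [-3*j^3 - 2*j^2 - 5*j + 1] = -9*j^2 - 4*j - 5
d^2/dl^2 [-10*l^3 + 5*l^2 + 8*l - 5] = 10 - 60*l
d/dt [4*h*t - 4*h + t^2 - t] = 4*h + 2*t - 1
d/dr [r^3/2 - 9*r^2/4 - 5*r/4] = 3*r^2/2 - 9*r/2 - 5/4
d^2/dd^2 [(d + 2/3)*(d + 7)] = 2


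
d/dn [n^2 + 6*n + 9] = 2*n + 6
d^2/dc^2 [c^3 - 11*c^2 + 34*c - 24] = 6*c - 22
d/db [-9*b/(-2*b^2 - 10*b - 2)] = 9*(1 - b^2)/(2*(b^4 + 10*b^3 + 27*b^2 + 10*b + 1))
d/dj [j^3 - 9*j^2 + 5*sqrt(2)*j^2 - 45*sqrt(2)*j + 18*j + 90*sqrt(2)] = 3*j^2 - 18*j + 10*sqrt(2)*j - 45*sqrt(2) + 18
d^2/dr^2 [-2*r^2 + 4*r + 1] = -4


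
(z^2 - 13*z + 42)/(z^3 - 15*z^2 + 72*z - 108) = (z - 7)/(z^2 - 9*z + 18)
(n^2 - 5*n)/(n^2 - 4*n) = (n - 5)/(n - 4)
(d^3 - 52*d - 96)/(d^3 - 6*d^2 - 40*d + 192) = (d + 2)/(d - 4)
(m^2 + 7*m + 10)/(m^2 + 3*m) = (m^2 + 7*m + 10)/(m*(m + 3))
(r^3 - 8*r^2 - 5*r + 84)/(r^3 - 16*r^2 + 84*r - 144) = (r^2 - 4*r - 21)/(r^2 - 12*r + 36)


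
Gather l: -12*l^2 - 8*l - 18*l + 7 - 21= -12*l^2 - 26*l - 14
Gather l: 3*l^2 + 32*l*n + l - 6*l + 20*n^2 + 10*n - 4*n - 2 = 3*l^2 + l*(32*n - 5) + 20*n^2 + 6*n - 2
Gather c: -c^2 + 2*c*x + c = -c^2 + c*(2*x + 1)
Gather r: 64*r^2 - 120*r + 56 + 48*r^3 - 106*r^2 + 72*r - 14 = 48*r^3 - 42*r^2 - 48*r + 42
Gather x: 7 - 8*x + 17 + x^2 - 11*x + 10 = x^2 - 19*x + 34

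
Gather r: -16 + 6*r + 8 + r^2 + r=r^2 + 7*r - 8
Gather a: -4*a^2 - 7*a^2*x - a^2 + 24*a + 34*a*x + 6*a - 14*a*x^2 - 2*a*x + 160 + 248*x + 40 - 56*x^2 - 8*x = a^2*(-7*x - 5) + a*(-14*x^2 + 32*x + 30) - 56*x^2 + 240*x + 200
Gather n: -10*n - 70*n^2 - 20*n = -70*n^2 - 30*n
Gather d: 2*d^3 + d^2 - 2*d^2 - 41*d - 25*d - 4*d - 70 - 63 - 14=2*d^3 - d^2 - 70*d - 147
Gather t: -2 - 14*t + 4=2 - 14*t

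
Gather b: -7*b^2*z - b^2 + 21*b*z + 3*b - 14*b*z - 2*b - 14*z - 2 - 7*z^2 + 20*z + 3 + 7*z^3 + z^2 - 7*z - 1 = b^2*(-7*z - 1) + b*(7*z + 1) + 7*z^3 - 6*z^2 - z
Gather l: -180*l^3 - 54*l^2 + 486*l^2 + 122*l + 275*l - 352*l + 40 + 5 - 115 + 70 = -180*l^3 + 432*l^2 + 45*l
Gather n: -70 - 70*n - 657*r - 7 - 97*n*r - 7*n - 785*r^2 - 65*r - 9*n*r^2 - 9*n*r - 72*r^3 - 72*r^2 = n*(-9*r^2 - 106*r - 77) - 72*r^3 - 857*r^2 - 722*r - 77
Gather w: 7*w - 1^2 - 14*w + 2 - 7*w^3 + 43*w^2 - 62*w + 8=-7*w^3 + 43*w^2 - 69*w + 9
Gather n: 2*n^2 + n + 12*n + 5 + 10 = 2*n^2 + 13*n + 15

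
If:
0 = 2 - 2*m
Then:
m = 1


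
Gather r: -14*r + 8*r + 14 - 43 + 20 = -6*r - 9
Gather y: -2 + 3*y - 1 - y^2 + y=-y^2 + 4*y - 3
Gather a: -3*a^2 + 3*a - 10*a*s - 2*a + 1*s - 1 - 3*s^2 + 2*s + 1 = -3*a^2 + a*(1 - 10*s) - 3*s^2 + 3*s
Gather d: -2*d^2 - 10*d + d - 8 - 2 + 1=-2*d^2 - 9*d - 9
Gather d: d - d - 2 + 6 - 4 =0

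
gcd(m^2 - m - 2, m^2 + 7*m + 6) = m + 1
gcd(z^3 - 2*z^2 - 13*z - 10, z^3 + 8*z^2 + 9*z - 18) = 1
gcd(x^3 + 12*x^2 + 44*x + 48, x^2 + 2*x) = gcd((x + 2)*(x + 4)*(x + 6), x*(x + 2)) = x + 2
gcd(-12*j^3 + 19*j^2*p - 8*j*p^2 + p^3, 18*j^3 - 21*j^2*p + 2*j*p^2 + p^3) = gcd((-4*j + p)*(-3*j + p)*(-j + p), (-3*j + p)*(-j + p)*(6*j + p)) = 3*j^2 - 4*j*p + p^2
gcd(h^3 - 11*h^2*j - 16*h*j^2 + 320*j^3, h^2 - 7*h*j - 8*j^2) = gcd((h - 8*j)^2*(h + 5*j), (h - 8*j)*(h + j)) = h - 8*j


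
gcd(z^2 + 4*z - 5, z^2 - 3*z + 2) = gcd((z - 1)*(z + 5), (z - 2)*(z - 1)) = z - 1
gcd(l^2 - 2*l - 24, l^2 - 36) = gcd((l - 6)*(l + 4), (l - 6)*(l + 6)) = l - 6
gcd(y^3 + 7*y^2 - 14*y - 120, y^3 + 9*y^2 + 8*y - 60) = y^2 + 11*y + 30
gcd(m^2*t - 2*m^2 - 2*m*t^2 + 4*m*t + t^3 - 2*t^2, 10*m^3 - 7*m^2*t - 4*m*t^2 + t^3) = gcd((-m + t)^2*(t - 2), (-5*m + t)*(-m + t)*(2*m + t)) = -m + t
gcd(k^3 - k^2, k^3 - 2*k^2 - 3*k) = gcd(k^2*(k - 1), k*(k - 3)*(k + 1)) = k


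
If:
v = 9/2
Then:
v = 9/2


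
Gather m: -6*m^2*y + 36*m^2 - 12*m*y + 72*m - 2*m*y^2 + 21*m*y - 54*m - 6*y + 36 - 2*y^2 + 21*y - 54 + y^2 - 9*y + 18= m^2*(36 - 6*y) + m*(-2*y^2 + 9*y + 18) - y^2 + 6*y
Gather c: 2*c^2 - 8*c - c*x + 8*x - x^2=2*c^2 + c*(-x - 8) - x^2 + 8*x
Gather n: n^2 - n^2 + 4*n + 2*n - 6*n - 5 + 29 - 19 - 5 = 0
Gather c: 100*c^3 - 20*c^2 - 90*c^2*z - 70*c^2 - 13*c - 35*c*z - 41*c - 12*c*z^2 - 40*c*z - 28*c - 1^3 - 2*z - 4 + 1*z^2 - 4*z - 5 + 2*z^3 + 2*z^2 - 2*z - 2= 100*c^3 + c^2*(-90*z - 90) + c*(-12*z^2 - 75*z - 82) + 2*z^3 + 3*z^2 - 8*z - 12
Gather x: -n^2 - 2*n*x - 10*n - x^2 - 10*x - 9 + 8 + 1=-n^2 - 10*n - x^2 + x*(-2*n - 10)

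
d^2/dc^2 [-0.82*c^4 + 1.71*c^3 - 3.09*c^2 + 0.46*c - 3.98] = -9.84*c^2 + 10.26*c - 6.18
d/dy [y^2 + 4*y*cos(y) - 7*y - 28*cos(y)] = -4*y*sin(y) + 2*y + 28*sin(y) + 4*cos(y) - 7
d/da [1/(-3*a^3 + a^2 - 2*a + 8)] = (9*a^2 - 2*a + 2)/(3*a^3 - a^2 + 2*a - 8)^2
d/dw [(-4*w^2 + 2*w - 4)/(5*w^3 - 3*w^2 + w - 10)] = 2*(10*w^4 - 10*w^3 + 31*w^2 + 28*w - 8)/(25*w^6 - 30*w^5 + 19*w^4 - 106*w^3 + 61*w^2 - 20*w + 100)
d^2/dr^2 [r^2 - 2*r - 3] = 2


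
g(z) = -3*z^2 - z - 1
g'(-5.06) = 29.36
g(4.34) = -61.85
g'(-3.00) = 17.00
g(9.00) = -253.00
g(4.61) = -69.37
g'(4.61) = -28.66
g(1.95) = -14.36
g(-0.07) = -0.94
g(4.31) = -61.04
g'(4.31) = -26.86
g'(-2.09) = 11.54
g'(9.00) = -55.00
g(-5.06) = -72.75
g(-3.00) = -25.00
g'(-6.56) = 38.36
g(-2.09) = -12.01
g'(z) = -6*z - 1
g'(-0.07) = -0.58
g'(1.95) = -12.70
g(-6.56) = -123.54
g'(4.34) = -27.04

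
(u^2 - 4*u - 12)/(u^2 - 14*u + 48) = (u + 2)/(u - 8)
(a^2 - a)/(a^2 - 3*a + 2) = a/(a - 2)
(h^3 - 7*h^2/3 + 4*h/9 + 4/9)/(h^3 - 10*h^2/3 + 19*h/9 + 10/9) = (3*h - 2)/(3*h - 5)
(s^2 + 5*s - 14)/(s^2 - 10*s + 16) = (s + 7)/(s - 8)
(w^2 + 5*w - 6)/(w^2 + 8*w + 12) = (w - 1)/(w + 2)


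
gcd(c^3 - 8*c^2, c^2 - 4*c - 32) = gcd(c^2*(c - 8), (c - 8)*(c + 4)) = c - 8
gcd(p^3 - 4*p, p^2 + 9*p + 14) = p + 2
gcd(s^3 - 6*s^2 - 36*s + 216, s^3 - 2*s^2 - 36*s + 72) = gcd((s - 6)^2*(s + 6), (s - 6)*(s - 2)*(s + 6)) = s^2 - 36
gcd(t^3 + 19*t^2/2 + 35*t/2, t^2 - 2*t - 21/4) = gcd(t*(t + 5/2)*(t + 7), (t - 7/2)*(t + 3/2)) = 1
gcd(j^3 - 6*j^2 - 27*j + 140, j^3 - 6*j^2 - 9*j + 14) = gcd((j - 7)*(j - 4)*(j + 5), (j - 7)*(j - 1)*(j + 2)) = j - 7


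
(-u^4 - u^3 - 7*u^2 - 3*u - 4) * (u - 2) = -u^5 + u^4 - 5*u^3 + 11*u^2 + 2*u + 8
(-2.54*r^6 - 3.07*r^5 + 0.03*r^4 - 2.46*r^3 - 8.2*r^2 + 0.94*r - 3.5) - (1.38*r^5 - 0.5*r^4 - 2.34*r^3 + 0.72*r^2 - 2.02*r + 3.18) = -2.54*r^6 - 4.45*r^5 + 0.53*r^4 - 0.12*r^3 - 8.92*r^2 + 2.96*r - 6.68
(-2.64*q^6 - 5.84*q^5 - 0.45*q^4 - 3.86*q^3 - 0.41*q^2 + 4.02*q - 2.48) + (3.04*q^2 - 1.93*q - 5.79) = -2.64*q^6 - 5.84*q^5 - 0.45*q^4 - 3.86*q^3 + 2.63*q^2 + 2.09*q - 8.27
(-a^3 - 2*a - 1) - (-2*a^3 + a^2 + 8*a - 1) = a^3 - a^2 - 10*a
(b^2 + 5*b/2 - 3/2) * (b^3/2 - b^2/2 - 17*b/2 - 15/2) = b^5/2 + 3*b^4/4 - 21*b^3/2 - 28*b^2 - 6*b + 45/4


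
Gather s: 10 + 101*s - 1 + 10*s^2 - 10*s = 10*s^2 + 91*s + 9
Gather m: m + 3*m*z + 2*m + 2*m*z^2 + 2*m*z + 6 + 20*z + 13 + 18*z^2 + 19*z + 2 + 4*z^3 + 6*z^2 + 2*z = m*(2*z^2 + 5*z + 3) + 4*z^3 + 24*z^2 + 41*z + 21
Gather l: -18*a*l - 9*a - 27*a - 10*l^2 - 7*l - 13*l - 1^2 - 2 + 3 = -36*a - 10*l^2 + l*(-18*a - 20)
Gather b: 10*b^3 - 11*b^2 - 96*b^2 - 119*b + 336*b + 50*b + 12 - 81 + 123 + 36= 10*b^3 - 107*b^2 + 267*b + 90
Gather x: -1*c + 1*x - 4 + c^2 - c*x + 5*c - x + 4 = c^2 - c*x + 4*c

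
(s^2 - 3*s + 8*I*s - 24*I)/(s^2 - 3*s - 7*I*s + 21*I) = (s + 8*I)/(s - 7*I)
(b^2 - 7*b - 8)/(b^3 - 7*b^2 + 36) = (b^2 - 7*b - 8)/(b^3 - 7*b^2 + 36)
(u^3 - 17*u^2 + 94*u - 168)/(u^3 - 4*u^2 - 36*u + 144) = (u - 7)/(u + 6)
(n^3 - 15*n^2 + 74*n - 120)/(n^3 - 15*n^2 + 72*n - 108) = (n^2 - 9*n + 20)/(n^2 - 9*n + 18)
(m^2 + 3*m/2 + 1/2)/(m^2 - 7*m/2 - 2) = (m + 1)/(m - 4)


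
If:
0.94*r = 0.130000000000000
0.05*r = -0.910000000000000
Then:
No Solution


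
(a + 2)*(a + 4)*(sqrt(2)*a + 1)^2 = 2*a^4 + 2*sqrt(2)*a^3 + 12*a^3 + 12*sqrt(2)*a^2 + 17*a^2 + 6*a + 16*sqrt(2)*a + 8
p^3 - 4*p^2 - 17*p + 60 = (p - 5)*(p - 3)*(p + 4)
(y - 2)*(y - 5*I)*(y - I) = y^3 - 2*y^2 - 6*I*y^2 - 5*y + 12*I*y + 10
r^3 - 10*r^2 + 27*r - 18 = (r - 6)*(r - 3)*(r - 1)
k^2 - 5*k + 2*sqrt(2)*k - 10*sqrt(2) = (k - 5)*(k + 2*sqrt(2))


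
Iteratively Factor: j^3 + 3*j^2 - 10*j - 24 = (j - 3)*(j^2 + 6*j + 8) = (j - 3)*(j + 4)*(j + 2)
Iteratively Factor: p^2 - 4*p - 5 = (p - 5)*(p + 1)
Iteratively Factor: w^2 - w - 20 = (w + 4)*(w - 5)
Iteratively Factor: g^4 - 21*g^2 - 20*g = (g + 4)*(g^3 - 4*g^2 - 5*g) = g*(g + 4)*(g^2 - 4*g - 5) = g*(g + 1)*(g + 4)*(g - 5)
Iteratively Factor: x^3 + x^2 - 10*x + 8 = (x - 1)*(x^2 + 2*x - 8) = (x - 1)*(x + 4)*(x - 2)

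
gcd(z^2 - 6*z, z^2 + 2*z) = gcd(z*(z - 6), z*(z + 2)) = z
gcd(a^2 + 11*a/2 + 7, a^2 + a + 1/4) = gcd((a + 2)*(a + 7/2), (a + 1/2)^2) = 1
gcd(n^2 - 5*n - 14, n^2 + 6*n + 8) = n + 2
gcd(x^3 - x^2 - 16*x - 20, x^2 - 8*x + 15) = x - 5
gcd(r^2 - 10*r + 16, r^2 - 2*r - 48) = r - 8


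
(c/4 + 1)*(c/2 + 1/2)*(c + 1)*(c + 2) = c^4/8 + c^3 + 21*c^2/8 + 11*c/4 + 1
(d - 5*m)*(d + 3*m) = d^2 - 2*d*m - 15*m^2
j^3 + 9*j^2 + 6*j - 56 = (j - 2)*(j + 4)*(j + 7)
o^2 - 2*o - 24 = (o - 6)*(o + 4)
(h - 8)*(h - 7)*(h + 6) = h^3 - 9*h^2 - 34*h + 336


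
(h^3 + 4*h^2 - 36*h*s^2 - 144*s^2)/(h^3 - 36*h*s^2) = (h + 4)/h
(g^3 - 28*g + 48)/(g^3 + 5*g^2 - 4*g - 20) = (g^2 + 2*g - 24)/(g^2 + 7*g + 10)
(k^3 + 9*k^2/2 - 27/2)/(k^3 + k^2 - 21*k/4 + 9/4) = 2*(k + 3)/(2*k - 1)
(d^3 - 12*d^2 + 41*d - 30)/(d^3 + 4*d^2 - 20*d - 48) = (d^3 - 12*d^2 + 41*d - 30)/(d^3 + 4*d^2 - 20*d - 48)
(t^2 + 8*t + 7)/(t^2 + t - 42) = (t + 1)/(t - 6)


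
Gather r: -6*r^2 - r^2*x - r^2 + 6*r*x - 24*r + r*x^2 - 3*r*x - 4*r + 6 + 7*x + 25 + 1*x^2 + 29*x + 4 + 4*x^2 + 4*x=r^2*(-x - 7) + r*(x^2 + 3*x - 28) + 5*x^2 + 40*x + 35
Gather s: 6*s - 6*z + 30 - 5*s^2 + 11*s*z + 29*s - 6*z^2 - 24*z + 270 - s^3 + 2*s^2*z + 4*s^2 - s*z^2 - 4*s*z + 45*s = -s^3 + s^2*(2*z - 1) + s*(-z^2 + 7*z + 80) - 6*z^2 - 30*z + 300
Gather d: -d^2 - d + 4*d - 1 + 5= -d^2 + 3*d + 4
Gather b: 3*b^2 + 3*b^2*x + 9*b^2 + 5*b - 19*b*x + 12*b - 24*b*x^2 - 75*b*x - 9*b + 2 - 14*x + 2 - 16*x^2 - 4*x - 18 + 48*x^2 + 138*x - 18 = b^2*(3*x + 12) + b*(-24*x^2 - 94*x + 8) + 32*x^2 + 120*x - 32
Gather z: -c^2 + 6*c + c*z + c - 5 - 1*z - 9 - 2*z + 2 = -c^2 + 7*c + z*(c - 3) - 12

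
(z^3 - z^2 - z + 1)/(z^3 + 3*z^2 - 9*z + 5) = (z + 1)/(z + 5)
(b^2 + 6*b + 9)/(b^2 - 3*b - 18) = (b + 3)/(b - 6)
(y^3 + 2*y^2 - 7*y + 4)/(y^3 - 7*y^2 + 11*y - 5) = (y + 4)/(y - 5)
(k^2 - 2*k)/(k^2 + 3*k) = (k - 2)/(k + 3)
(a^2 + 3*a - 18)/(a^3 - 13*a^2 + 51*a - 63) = (a + 6)/(a^2 - 10*a + 21)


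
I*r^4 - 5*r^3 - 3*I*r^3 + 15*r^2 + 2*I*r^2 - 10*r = r*(r - 2)*(r + 5*I)*(I*r - I)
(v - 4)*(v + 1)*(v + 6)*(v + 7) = v^4 + 10*v^3 - v^2 - 178*v - 168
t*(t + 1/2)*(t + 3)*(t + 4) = t^4 + 15*t^3/2 + 31*t^2/2 + 6*t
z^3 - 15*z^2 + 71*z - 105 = (z - 7)*(z - 5)*(z - 3)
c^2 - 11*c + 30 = (c - 6)*(c - 5)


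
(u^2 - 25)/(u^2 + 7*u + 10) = (u - 5)/(u + 2)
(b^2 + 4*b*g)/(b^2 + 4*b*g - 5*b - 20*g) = b/(b - 5)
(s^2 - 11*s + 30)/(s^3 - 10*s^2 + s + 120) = (s - 6)/(s^2 - 5*s - 24)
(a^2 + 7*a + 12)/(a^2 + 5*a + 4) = (a + 3)/(a + 1)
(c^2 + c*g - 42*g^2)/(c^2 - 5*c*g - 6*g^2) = (c + 7*g)/(c + g)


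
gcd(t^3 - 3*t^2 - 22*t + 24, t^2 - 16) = t + 4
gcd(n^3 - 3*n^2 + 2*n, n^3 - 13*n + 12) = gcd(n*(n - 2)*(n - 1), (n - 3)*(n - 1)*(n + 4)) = n - 1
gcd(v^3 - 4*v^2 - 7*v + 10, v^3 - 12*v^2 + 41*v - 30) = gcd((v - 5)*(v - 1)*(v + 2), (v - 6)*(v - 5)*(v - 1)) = v^2 - 6*v + 5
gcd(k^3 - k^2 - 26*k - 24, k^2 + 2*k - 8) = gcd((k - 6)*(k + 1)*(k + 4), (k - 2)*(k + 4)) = k + 4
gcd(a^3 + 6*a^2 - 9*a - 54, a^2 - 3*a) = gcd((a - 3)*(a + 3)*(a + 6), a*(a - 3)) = a - 3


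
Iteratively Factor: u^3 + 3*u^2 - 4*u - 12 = (u + 2)*(u^2 + u - 6) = (u - 2)*(u + 2)*(u + 3)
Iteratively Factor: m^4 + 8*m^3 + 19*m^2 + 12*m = (m + 3)*(m^3 + 5*m^2 + 4*m) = (m + 1)*(m + 3)*(m^2 + 4*m) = m*(m + 1)*(m + 3)*(m + 4)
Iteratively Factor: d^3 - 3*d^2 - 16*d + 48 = (d + 4)*(d^2 - 7*d + 12) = (d - 4)*(d + 4)*(d - 3)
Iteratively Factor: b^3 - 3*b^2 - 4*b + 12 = (b - 3)*(b^2 - 4) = (b - 3)*(b - 2)*(b + 2)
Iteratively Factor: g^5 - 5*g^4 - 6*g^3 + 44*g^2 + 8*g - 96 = (g - 4)*(g^4 - g^3 - 10*g^2 + 4*g + 24) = (g - 4)*(g + 2)*(g^3 - 3*g^2 - 4*g + 12) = (g - 4)*(g - 3)*(g + 2)*(g^2 - 4) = (g - 4)*(g - 3)*(g - 2)*(g + 2)*(g + 2)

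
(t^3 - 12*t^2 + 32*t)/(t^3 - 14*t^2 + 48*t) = (t - 4)/(t - 6)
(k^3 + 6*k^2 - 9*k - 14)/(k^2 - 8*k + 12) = (k^2 + 8*k + 7)/(k - 6)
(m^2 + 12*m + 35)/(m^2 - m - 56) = (m + 5)/(m - 8)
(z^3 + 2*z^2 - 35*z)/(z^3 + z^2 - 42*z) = (z - 5)/(z - 6)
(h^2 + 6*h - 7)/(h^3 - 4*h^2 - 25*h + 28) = (h + 7)/(h^2 - 3*h - 28)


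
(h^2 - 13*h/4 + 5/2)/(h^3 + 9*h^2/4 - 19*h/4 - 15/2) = (4*h - 5)/(4*h^2 + 17*h + 15)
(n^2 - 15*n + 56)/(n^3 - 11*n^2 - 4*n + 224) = 1/(n + 4)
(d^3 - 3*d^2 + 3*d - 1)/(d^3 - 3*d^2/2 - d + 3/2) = 2*(d^2 - 2*d + 1)/(2*d^2 - d - 3)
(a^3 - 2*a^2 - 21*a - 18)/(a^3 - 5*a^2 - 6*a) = (a + 3)/a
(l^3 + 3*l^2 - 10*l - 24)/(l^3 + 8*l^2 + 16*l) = (l^2 - l - 6)/(l*(l + 4))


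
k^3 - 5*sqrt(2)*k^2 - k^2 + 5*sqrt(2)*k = k*(k - 1)*(k - 5*sqrt(2))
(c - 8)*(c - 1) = c^2 - 9*c + 8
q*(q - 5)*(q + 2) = q^3 - 3*q^2 - 10*q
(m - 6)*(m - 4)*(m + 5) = m^3 - 5*m^2 - 26*m + 120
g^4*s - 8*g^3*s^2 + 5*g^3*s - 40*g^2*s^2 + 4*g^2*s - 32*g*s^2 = g*(g + 4)*(g - 8*s)*(g*s + s)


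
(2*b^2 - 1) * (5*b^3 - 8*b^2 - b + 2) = 10*b^5 - 16*b^4 - 7*b^3 + 12*b^2 + b - 2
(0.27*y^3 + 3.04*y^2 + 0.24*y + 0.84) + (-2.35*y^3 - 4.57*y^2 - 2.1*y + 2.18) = -2.08*y^3 - 1.53*y^2 - 1.86*y + 3.02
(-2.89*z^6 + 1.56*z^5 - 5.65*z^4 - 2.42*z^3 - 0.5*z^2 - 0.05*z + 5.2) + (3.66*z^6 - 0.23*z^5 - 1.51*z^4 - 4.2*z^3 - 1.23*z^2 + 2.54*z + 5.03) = 0.77*z^6 + 1.33*z^5 - 7.16*z^4 - 6.62*z^3 - 1.73*z^2 + 2.49*z + 10.23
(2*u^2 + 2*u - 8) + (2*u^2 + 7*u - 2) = 4*u^2 + 9*u - 10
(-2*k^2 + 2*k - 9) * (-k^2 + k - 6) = 2*k^4 - 4*k^3 + 23*k^2 - 21*k + 54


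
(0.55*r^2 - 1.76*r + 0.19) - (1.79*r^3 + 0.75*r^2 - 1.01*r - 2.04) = -1.79*r^3 - 0.2*r^2 - 0.75*r + 2.23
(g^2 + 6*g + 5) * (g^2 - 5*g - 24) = g^4 + g^3 - 49*g^2 - 169*g - 120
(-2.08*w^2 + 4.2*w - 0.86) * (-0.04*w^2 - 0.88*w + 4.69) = 0.0832*w^4 + 1.6624*w^3 - 13.4168*w^2 + 20.4548*w - 4.0334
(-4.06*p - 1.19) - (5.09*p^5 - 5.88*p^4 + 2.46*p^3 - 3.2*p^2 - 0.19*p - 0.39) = -5.09*p^5 + 5.88*p^4 - 2.46*p^3 + 3.2*p^2 - 3.87*p - 0.8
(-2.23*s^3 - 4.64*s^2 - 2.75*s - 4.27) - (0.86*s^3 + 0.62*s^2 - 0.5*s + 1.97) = -3.09*s^3 - 5.26*s^2 - 2.25*s - 6.24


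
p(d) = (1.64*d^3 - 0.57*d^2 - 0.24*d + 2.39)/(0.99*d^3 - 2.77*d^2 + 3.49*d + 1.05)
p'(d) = (-2.97*d^2 + 5.54*d - 3.49)*(1.64*d^3 - 0.57*d^2 - 0.24*d + 2.39)/(0.99*d^3 - 2.77*d^2 + 3.49*d + 1.05)^2 + (4.92*d^2 - 1.14*d - 0.24)/(0.99*d^3 - 2.77*d^2 + 3.49*d + 1.05)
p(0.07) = 1.85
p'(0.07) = -4.73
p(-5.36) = 1.06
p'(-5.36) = -0.09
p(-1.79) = 0.43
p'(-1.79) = -0.39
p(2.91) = 3.07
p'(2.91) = -0.03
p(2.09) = 2.72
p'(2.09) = 1.06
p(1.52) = 1.88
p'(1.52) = 1.68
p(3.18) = 3.04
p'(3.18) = -0.16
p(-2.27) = 0.59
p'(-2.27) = -0.28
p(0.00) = 2.28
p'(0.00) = -7.79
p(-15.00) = 1.41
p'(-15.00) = -0.02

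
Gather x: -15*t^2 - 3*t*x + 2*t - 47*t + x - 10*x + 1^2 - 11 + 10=-15*t^2 - 45*t + x*(-3*t - 9)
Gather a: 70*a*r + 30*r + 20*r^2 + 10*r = 70*a*r + 20*r^2 + 40*r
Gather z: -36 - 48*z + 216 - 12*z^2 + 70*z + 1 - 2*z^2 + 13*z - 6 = -14*z^2 + 35*z + 175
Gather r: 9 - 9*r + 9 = 18 - 9*r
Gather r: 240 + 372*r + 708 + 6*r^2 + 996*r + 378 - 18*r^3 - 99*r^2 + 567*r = -18*r^3 - 93*r^2 + 1935*r + 1326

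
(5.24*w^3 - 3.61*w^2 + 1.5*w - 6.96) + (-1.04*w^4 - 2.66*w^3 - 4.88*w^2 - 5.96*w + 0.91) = -1.04*w^4 + 2.58*w^3 - 8.49*w^2 - 4.46*w - 6.05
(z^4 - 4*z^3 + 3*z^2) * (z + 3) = z^5 - z^4 - 9*z^3 + 9*z^2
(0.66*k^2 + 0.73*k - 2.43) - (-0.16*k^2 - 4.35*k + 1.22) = 0.82*k^2 + 5.08*k - 3.65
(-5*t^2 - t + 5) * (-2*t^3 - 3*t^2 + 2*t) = 10*t^5 + 17*t^4 - 17*t^3 - 17*t^2 + 10*t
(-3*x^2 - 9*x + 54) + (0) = -3*x^2 - 9*x + 54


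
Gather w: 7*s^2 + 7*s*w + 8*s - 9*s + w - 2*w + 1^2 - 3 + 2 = 7*s^2 - s + w*(7*s - 1)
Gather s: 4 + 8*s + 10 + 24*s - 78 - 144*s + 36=-112*s - 28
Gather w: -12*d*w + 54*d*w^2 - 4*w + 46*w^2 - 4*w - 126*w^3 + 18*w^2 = -126*w^3 + w^2*(54*d + 64) + w*(-12*d - 8)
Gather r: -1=-1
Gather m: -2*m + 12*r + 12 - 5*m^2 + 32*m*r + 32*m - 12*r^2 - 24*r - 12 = -5*m^2 + m*(32*r + 30) - 12*r^2 - 12*r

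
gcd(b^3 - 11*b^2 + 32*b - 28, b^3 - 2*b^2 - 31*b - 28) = b - 7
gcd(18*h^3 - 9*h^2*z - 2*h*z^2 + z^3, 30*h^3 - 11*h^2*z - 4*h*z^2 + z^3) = -6*h^2 + h*z + z^2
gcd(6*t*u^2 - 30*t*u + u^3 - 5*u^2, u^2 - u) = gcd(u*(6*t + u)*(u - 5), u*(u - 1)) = u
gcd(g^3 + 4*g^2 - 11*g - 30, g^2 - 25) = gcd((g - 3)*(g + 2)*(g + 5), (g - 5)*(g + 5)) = g + 5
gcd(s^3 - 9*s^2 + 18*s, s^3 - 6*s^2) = s^2 - 6*s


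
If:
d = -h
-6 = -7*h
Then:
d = -6/7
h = 6/7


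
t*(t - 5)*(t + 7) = t^3 + 2*t^2 - 35*t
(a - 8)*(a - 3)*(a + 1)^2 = a^4 - 9*a^3 + 3*a^2 + 37*a + 24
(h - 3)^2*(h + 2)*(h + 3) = h^4 - h^3 - 15*h^2 + 9*h + 54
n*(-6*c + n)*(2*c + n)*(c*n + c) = -12*c^3*n^2 - 12*c^3*n - 4*c^2*n^3 - 4*c^2*n^2 + c*n^4 + c*n^3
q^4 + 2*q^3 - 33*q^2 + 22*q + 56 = (q - 4)*(q - 2)*(q + 1)*(q + 7)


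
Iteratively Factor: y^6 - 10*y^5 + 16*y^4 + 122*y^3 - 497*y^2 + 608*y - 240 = (y - 5)*(y^5 - 5*y^4 - 9*y^3 + 77*y^2 - 112*y + 48) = (y - 5)*(y - 1)*(y^4 - 4*y^3 - 13*y^2 + 64*y - 48) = (y - 5)*(y - 1)^2*(y^3 - 3*y^2 - 16*y + 48) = (y - 5)*(y - 4)*(y - 1)^2*(y^2 + y - 12) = (y - 5)*(y - 4)*(y - 1)^2*(y + 4)*(y - 3)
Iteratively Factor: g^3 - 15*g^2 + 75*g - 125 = (g - 5)*(g^2 - 10*g + 25) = (g - 5)^2*(g - 5)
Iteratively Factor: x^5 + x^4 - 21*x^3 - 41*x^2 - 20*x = (x + 4)*(x^4 - 3*x^3 - 9*x^2 - 5*x) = (x - 5)*(x + 4)*(x^3 + 2*x^2 + x) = (x - 5)*(x + 1)*(x + 4)*(x^2 + x) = (x - 5)*(x + 1)^2*(x + 4)*(x)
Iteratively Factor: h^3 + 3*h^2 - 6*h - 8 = (h - 2)*(h^2 + 5*h + 4) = (h - 2)*(h + 4)*(h + 1)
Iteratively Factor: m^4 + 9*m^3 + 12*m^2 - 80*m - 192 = (m + 4)*(m^3 + 5*m^2 - 8*m - 48) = (m - 3)*(m + 4)*(m^2 + 8*m + 16) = (m - 3)*(m + 4)^2*(m + 4)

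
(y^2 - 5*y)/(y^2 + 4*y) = (y - 5)/(y + 4)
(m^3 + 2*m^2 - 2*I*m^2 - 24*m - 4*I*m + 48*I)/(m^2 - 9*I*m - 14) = (m^2 + 2*m - 24)/(m - 7*I)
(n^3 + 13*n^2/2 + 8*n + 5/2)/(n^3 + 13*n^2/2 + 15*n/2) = (2*n^2 + 3*n + 1)/(n*(2*n + 3))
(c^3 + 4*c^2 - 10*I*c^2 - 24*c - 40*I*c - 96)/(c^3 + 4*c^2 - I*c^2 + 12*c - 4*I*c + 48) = (c - 6*I)/(c + 3*I)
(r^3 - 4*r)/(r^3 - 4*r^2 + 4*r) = (r + 2)/(r - 2)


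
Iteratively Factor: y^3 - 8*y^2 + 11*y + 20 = (y - 5)*(y^2 - 3*y - 4) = (y - 5)*(y + 1)*(y - 4)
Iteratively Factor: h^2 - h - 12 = (h - 4)*(h + 3)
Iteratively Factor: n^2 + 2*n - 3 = (n + 3)*(n - 1)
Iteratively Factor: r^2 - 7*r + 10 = (r - 2)*(r - 5)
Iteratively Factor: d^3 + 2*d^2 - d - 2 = (d + 2)*(d^2 - 1) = (d - 1)*(d + 2)*(d + 1)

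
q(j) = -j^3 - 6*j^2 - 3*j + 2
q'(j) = -3*j^2 - 12*j - 3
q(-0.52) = 2.08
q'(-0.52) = 2.43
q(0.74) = -3.91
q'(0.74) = -13.52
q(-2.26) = -10.32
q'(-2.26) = 8.80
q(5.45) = -354.44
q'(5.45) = -157.51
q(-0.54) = 2.03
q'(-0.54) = 2.61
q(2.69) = -68.95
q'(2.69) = -56.99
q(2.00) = -36.00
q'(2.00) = -39.00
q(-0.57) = 1.95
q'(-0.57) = 2.87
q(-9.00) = 272.00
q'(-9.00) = -138.00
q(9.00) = -1240.00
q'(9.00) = -354.00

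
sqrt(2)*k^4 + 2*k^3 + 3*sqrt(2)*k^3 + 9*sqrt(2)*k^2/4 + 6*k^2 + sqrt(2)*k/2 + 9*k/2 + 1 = (k + 1/2)*(k + 2)*(k + sqrt(2))*(sqrt(2)*k + sqrt(2)/2)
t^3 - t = t*(t - 1)*(t + 1)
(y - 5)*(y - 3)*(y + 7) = y^3 - y^2 - 41*y + 105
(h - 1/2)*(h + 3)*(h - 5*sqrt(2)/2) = h^3 - 5*sqrt(2)*h^2/2 + 5*h^2/2 - 25*sqrt(2)*h/4 - 3*h/2 + 15*sqrt(2)/4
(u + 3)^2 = u^2 + 6*u + 9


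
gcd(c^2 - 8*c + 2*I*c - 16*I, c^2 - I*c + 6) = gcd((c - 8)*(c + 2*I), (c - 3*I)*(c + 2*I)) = c + 2*I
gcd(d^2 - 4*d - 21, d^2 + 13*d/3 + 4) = d + 3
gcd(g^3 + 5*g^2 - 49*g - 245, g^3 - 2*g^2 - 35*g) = g^2 - 2*g - 35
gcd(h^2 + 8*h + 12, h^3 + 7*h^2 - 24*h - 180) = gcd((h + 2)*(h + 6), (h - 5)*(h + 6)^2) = h + 6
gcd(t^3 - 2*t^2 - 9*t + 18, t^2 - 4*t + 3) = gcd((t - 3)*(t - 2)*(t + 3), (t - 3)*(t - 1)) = t - 3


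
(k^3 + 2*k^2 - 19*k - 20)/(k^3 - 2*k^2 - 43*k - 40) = (k - 4)/(k - 8)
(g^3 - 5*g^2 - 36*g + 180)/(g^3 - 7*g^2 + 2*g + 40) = (g^2 - 36)/(g^2 - 2*g - 8)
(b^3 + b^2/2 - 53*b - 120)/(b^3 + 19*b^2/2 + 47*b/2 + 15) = (b - 8)/(b + 1)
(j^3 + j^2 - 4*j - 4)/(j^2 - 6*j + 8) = (j^2 + 3*j + 2)/(j - 4)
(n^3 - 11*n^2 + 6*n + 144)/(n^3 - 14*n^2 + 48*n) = (n + 3)/n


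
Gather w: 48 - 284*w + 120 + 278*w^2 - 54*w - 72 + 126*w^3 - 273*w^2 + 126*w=126*w^3 + 5*w^2 - 212*w + 96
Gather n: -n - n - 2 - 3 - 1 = -2*n - 6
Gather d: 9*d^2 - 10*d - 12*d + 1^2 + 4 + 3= 9*d^2 - 22*d + 8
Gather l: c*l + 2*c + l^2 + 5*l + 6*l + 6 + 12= 2*c + l^2 + l*(c + 11) + 18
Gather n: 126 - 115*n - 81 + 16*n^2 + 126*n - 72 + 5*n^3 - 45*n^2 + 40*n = 5*n^3 - 29*n^2 + 51*n - 27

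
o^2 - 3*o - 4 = (o - 4)*(o + 1)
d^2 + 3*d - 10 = (d - 2)*(d + 5)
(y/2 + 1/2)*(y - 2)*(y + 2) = y^3/2 + y^2/2 - 2*y - 2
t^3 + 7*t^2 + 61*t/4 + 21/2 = (t + 3/2)*(t + 2)*(t + 7/2)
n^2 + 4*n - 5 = (n - 1)*(n + 5)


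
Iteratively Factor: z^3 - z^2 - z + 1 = (z - 1)*(z^2 - 1) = (z - 1)*(z + 1)*(z - 1)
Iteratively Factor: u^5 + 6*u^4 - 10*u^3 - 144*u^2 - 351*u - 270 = (u + 3)*(u^4 + 3*u^3 - 19*u^2 - 87*u - 90) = (u + 2)*(u + 3)*(u^3 + u^2 - 21*u - 45) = (u + 2)*(u + 3)^2*(u^2 - 2*u - 15) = (u + 2)*(u + 3)^3*(u - 5)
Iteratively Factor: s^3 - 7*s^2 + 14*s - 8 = (s - 1)*(s^2 - 6*s + 8) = (s - 2)*(s - 1)*(s - 4)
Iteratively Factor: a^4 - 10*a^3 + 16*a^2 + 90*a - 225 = (a + 3)*(a^3 - 13*a^2 + 55*a - 75) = (a - 5)*(a + 3)*(a^2 - 8*a + 15) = (a - 5)*(a - 3)*(a + 3)*(a - 5)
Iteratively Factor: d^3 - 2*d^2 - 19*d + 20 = (d - 1)*(d^2 - d - 20) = (d - 1)*(d + 4)*(d - 5)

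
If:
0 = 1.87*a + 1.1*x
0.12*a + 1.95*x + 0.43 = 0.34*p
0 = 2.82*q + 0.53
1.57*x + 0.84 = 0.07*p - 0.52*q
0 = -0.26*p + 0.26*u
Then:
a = 0.33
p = -1.79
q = -0.19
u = -1.79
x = -0.55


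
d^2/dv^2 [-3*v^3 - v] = -18*v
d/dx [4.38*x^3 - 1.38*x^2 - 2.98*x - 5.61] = 13.14*x^2 - 2.76*x - 2.98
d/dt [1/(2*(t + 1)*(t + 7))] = (-t - 4)/(t^4 + 16*t^3 + 78*t^2 + 112*t + 49)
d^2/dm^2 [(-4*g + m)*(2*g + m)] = 2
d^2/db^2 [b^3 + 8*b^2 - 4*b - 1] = 6*b + 16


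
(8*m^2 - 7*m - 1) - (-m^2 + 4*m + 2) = 9*m^2 - 11*m - 3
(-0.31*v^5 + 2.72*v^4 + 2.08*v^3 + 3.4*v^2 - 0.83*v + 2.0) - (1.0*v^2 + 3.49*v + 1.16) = -0.31*v^5 + 2.72*v^4 + 2.08*v^3 + 2.4*v^2 - 4.32*v + 0.84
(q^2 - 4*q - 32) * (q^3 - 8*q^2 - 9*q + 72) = q^5 - 12*q^4 - 9*q^3 + 364*q^2 - 2304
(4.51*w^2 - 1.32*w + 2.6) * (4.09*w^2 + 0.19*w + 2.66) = 18.4459*w^4 - 4.5419*w^3 + 22.3798*w^2 - 3.0172*w + 6.916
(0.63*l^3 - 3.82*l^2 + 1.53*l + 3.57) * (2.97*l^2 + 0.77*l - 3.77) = 1.8711*l^5 - 10.8603*l^4 - 0.772399999999999*l^3 + 26.1824*l^2 - 3.0192*l - 13.4589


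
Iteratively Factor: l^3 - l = (l - 1)*(l^2 + l) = (l - 1)*(l + 1)*(l)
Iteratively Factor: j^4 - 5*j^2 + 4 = (j - 1)*(j^3 + j^2 - 4*j - 4) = (j - 2)*(j - 1)*(j^2 + 3*j + 2) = (j - 2)*(j - 1)*(j + 1)*(j + 2)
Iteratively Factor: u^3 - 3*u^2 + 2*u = (u - 1)*(u^2 - 2*u) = (u - 2)*(u - 1)*(u)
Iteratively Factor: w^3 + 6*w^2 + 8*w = (w + 4)*(w^2 + 2*w) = w*(w + 4)*(w + 2)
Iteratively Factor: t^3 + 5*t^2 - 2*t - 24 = (t - 2)*(t^2 + 7*t + 12) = (t - 2)*(t + 4)*(t + 3)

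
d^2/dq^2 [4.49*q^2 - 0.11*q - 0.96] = 8.98000000000000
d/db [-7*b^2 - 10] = -14*b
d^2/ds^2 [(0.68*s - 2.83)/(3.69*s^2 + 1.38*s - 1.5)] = ((19.0086 - 15.0552*s)*(3.69*s^2 + 1.38*s - 1.5) + (0.68*s - 2.83)*(7.38*s + 1.38)*(14.76*s + 2.76))/(3.69*s^2 + 1.38*s - 1.5)^3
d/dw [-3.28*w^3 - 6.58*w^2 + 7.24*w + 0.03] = -9.84*w^2 - 13.16*w + 7.24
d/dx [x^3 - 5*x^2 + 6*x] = 3*x^2 - 10*x + 6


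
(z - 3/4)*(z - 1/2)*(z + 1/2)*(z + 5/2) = z^4 + 7*z^3/4 - 17*z^2/8 - 7*z/16 + 15/32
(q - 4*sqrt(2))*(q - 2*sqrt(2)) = q^2 - 6*sqrt(2)*q + 16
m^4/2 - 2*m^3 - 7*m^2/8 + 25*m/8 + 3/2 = (m/2 + 1/2)*(m - 4)*(m - 3/2)*(m + 1/2)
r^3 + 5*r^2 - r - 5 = (r - 1)*(r + 1)*(r + 5)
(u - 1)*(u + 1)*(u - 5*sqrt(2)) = u^3 - 5*sqrt(2)*u^2 - u + 5*sqrt(2)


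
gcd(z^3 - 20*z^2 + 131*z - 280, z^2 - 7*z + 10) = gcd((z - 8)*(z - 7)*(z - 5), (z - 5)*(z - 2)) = z - 5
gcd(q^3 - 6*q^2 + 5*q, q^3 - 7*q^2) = q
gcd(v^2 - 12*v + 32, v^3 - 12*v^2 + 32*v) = v^2 - 12*v + 32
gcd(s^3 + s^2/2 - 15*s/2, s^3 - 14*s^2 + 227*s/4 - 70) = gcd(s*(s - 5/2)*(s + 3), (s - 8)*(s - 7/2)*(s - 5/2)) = s - 5/2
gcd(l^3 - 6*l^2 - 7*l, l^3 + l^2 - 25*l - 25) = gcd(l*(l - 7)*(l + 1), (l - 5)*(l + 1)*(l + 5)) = l + 1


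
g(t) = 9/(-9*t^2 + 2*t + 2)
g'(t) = 9*(18*t - 2)/(-9*t^2 + 2*t + 2)^2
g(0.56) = 30.24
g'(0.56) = 821.08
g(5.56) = -0.03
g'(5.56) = 0.01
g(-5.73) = -0.03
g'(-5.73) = -0.01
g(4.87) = -0.04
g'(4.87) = 0.02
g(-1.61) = -0.37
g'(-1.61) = -0.46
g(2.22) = -0.24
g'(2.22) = 0.24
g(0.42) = 7.19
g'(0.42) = 31.90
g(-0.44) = -14.46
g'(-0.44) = -230.47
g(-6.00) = -0.03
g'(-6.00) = -0.00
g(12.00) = -0.00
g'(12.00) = 0.00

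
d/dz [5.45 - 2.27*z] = -2.27000000000000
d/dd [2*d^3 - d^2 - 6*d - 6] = 6*d^2 - 2*d - 6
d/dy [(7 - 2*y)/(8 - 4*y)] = 3/(4*(y - 2)^2)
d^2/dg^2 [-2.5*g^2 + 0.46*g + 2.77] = -5.00000000000000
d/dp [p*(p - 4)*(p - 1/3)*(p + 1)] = 4*p^3 - 10*p^2 - 6*p + 4/3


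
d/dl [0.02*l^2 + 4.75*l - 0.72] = 0.04*l + 4.75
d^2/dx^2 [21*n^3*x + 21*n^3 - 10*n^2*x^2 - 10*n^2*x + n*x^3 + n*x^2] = 2*n*(-10*n + 3*x + 1)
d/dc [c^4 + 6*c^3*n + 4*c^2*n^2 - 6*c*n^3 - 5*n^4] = 4*c^3 + 18*c^2*n + 8*c*n^2 - 6*n^3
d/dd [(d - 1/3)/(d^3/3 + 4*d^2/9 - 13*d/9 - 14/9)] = 3*(-18*d^3 - 3*d^2 + 8*d - 55)/(9*d^6 + 24*d^5 - 62*d^4 - 188*d^3 + 57*d^2 + 364*d + 196)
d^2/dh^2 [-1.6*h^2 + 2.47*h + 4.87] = -3.20000000000000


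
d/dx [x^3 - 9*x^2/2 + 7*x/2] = 3*x^2 - 9*x + 7/2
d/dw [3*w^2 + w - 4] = 6*w + 1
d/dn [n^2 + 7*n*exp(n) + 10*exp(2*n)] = 7*n*exp(n) + 2*n + 20*exp(2*n) + 7*exp(n)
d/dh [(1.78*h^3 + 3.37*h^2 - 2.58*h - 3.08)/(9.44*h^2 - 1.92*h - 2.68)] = (16.8032*h^4 - 6.8352*h^3 + 3.57359999999999*h^2 + 40.0872*h + 1.0008)/(89.1136*h^4 - 36.2496*h^3 - 46.912*h^2 + 10.2912*h + 7.1824)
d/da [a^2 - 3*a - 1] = 2*a - 3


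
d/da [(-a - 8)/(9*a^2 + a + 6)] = (-9*a^2 - a + (a + 8)*(18*a + 1) - 6)/(9*a^2 + a + 6)^2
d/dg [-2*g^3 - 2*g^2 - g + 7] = -6*g^2 - 4*g - 1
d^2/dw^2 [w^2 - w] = 2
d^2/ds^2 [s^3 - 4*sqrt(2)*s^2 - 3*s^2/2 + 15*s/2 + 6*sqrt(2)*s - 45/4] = 6*s - 8*sqrt(2) - 3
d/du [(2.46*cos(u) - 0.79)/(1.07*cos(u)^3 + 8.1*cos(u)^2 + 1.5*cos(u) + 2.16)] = (5.2644*cos(u)^3 + 17.3901*cos(u)^2 - 12.798*cos(u) - 6.4986)*sin(u)/(1.1449*cos(u)^6 + 17.334*cos(u)^5 + 68.82*cos(u)^4 + 28.9224*cos(u)^3 + 37.242*cos(u)^2 + 6.48*cos(u) + 4.6656)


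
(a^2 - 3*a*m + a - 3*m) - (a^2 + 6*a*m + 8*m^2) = -9*a*m + a - 8*m^2 - 3*m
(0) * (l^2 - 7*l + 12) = 0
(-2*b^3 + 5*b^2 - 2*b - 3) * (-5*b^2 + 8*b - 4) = 10*b^5 - 41*b^4 + 58*b^3 - 21*b^2 - 16*b + 12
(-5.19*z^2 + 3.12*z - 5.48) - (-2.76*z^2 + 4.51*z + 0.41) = -2.43*z^2 - 1.39*z - 5.89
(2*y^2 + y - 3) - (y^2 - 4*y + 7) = y^2 + 5*y - 10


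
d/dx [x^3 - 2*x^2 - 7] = x*(3*x - 4)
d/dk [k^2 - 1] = 2*k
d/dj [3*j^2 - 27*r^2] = 6*j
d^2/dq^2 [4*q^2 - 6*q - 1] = 8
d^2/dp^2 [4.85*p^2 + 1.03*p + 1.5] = 9.70000000000000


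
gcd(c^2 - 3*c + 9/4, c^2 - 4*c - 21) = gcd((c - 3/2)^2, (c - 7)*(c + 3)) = 1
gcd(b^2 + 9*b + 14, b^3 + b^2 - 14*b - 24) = b + 2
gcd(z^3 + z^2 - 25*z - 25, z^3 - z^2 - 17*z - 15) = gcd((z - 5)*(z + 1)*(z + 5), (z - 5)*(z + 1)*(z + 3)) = z^2 - 4*z - 5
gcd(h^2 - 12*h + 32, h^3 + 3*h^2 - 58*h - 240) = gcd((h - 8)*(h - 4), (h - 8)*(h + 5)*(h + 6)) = h - 8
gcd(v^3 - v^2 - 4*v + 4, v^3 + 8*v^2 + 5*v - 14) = v^2 + v - 2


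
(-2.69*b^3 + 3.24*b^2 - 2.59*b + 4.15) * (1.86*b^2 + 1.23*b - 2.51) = -5.0034*b^5 + 2.7177*b^4 + 5.9197*b^3 - 3.5991*b^2 + 11.6054*b - 10.4165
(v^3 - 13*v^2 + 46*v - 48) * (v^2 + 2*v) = v^5 - 11*v^4 + 20*v^3 + 44*v^2 - 96*v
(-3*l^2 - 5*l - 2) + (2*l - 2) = -3*l^2 - 3*l - 4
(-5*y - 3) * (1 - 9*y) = 45*y^2 + 22*y - 3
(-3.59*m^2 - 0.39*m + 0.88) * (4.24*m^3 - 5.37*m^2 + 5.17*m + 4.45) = -15.2216*m^5 + 17.6247*m^4 - 12.7348*m^3 - 22.7174*m^2 + 2.8141*m + 3.916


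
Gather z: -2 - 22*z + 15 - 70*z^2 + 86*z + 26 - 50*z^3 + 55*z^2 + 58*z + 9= -50*z^3 - 15*z^2 + 122*z + 48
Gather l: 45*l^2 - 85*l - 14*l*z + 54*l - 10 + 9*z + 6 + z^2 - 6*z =45*l^2 + l*(-14*z - 31) + z^2 + 3*z - 4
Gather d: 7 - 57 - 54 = -104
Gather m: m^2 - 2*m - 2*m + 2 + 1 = m^2 - 4*m + 3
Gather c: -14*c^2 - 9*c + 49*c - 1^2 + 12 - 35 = -14*c^2 + 40*c - 24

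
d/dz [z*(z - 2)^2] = (z - 2)*(3*z - 2)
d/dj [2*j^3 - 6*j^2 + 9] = 6*j*(j - 2)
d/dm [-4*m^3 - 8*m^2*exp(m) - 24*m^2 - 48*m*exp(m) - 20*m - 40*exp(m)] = -8*m^2*exp(m) - 12*m^2 - 64*m*exp(m) - 48*m - 88*exp(m) - 20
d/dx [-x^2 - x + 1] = -2*x - 1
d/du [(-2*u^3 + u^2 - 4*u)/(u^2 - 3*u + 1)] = (-2*u^4 + 12*u^3 - 5*u^2 + 2*u - 4)/(u^4 - 6*u^3 + 11*u^2 - 6*u + 1)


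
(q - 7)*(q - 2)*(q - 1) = q^3 - 10*q^2 + 23*q - 14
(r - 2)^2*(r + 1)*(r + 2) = r^4 - r^3 - 6*r^2 + 4*r + 8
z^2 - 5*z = z*(z - 5)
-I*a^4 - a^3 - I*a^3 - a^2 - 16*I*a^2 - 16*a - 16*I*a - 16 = (a - 4*I)*(a - I)*(a + 4*I)*(-I*a - I)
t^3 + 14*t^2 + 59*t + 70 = (t + 2)*(t + 5)*(t + 7)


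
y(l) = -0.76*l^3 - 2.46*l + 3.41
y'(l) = -2.28*l^2 - 2.46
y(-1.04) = 6.82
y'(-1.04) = -4.93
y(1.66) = -4.15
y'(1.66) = -8.74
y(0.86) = 0.81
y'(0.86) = -4.15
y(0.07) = 3.24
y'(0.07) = -2.47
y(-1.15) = 7.39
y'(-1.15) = -5.48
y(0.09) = 3.19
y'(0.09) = -2.48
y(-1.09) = 7.08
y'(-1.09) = -5.17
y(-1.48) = 9.51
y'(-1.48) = -7.45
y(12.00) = -1339.39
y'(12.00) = -330.78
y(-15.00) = 2605.31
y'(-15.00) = -515.46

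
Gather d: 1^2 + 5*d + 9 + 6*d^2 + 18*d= 6*d^2 + 23*d + 10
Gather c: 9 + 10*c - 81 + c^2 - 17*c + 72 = c^2 - 7*c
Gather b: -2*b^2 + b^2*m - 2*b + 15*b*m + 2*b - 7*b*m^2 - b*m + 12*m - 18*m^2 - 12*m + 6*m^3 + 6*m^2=b^2*(m - 2) + b*(-7*m^2 + 14*m) + 6*m^3 - 12*m^2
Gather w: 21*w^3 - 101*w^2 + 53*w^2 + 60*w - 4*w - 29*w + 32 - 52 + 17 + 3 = 21*w^3 - 48*w^2 + 27*w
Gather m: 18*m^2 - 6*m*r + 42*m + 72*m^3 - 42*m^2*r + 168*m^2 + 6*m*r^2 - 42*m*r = 72*m^3 + m^2*(186 - 42*r) + m*(6*r^2 - 48*r + 42)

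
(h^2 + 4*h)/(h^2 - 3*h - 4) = h*(h + 4)/(h^2 - 3*h - 4)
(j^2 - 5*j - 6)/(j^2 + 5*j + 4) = (j - 6)/(j + 4)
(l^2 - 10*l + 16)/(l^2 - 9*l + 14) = (l - 8)/(l - 7)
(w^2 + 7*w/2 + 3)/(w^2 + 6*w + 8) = (w + 3/2)/(w + 4)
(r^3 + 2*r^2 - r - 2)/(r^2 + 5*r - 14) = (r^3 + 2*r^2 - r - 2)/(r^2 + 5*r - 14)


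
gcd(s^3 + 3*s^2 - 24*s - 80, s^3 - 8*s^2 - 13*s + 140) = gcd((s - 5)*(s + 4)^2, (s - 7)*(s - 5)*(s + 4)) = s^2 - s - 20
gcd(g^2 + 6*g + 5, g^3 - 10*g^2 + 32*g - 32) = 1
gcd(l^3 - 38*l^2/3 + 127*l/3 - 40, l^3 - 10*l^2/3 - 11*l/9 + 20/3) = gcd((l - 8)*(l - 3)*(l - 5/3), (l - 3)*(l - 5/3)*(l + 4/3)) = l^2 - 14*l/3 + 5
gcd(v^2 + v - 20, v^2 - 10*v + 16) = 1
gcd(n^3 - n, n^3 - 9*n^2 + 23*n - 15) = n - 1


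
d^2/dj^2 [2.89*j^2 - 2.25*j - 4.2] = 5.78000000000000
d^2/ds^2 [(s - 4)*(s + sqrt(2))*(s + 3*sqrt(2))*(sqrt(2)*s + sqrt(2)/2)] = 12*sqrt(2)*s^2 - 21*sqrt(2)*s + 48*s - 56 + 8*sqrt(2)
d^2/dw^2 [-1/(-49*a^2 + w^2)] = 2*(49*a^2 + 3*w^2)/(49*a^2 - w^2)^3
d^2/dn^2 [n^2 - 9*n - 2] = 2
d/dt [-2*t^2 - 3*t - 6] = -4*t - 3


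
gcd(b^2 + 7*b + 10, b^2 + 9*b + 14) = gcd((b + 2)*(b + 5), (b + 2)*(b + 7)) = b + 2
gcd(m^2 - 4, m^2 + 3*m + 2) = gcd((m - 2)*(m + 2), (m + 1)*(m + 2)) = m + 2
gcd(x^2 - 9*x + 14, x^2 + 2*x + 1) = 1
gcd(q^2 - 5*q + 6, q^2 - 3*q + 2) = q - 2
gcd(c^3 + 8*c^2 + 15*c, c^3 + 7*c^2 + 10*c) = c^2 + 5*c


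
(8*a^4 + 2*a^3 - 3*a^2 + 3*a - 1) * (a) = 8*a^5 + 2*a^4 - 3*a^3 + 3*a^2 - a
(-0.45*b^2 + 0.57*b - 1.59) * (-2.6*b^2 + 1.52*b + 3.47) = 1.17*b^4 - 2.166*b^3 + 3.4389*b^2 - 0.4389*b - 5.5173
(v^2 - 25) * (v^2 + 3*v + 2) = v^4 + 3*v^3 - 23*v^2 - 75*v - 50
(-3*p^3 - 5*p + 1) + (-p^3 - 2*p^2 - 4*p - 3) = -4*p^3 - 2*p^2 - 9*p - 2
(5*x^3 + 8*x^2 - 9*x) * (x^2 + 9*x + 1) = 5*x^5 + 53*x^4 + 68*x^3 - 73*x^2 - 9*x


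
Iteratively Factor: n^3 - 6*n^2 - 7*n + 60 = (n - 5)*(n^2 - n - 12) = (n - 5)*(n - 4)*(n + 3)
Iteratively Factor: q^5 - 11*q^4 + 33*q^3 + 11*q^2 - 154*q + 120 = (q + 2)*(q^4 - 13*q^3 + 59*q^2 - 107*q + 60) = (q - 4)*(q + 2)*(q^3 - 9*q^2 + 23*q - 15) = (q - 4)*(q - 3)*(q + 2)*(q^2 - 6*q + 5) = (q - 4)*(q - 3)*(q - 1)*(q + 2)*(q - 5)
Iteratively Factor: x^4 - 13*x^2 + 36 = (x + 3)*(x^3 - 3*x^2 - 4*x + 12) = (x - 2)*(x + 3)*(x^2 - x - 6) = (x - 2)*(x + 2)*(x + 3)*(x - 3)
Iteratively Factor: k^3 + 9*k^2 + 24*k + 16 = (k + 1)*(k^2 + 8*k + 16) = (k + 1)*(k + 4)*(k + 4)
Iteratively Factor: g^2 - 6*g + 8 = (g - 4)*(g - 2)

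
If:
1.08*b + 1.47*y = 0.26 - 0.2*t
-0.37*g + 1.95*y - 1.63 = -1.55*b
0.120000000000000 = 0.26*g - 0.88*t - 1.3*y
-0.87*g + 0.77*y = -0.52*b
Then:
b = -8.55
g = 1.98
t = -11.38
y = 8.01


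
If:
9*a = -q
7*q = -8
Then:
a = 8/63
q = -8/7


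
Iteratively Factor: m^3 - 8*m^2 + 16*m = (m)*(m^2 - 8*m + 16) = m*(m - 4)*(m - 4)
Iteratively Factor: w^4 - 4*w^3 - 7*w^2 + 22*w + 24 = (w - 3)*(w^3 - w^2 - 10*w - 8) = (w - 3)*(w + 2)*(w^2 - 3*w - 4) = (w - 3)*(w + 1)*(w + 2)*(w - 4)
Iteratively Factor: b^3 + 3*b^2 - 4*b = (b)*(b^2 + 3*b - 4) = b*(b + 4)*(b - 1)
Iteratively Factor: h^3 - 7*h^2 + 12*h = (h - 3)*(h^2 - 4*h) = h*(h - 3)*(h - 4)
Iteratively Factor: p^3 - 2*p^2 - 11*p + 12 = (p - 4)*(p^2 + 2*p - 3) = (p - 4)*(p - 1)*(p + 3)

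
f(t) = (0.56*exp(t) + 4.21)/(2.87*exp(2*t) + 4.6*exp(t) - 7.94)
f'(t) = (0.56*exp(t) + 4.21)*(-5.74*exp(2*t) - 4.6*exp(t))/(2.87*exp(2*t) + 4.6*exp(t) - 7.94)^2 + 0.56*exp(t)/(2.87*exp(2*t) + 4.6*exp(t) - 7.94) = (-(0.56*exp(t) + 4.21)*(5.74*exp(t) + 4.6) + 1.6072*exp(2*t) + 2.576*exp(t) - 4.4464)*exp(t)/(2.87*exp(2*t) + 4.6*exp(t) - 7.94)^2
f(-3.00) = -0.55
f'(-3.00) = -0.02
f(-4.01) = -0.54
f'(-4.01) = -0.01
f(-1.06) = -0.73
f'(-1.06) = -0.31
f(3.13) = 0.01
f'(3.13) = -0.01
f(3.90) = 0.00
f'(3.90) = -0.00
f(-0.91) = -0.79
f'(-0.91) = -0.43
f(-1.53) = -0.64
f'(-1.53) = -0.14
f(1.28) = 0.14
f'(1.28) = -0.23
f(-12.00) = -0.53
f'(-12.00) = 0.00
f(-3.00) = -0.55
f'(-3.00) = -0.02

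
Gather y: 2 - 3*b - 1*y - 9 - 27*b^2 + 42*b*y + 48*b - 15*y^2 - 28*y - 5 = -27*b^2 + 45*b - 15*y^2 + y*(42*b - 29) - 12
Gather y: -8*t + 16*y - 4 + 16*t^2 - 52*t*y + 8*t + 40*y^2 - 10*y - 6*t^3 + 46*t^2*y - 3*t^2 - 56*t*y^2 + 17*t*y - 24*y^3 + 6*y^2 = -6*t^3 + 13*t^2 - 24*y^3 + y^2*(46 - 56*t) + y*(46*t^2 - 35*t + 6) - 4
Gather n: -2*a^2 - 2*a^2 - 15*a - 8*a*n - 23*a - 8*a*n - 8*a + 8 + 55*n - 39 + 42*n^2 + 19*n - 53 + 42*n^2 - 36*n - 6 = -4*a^2 - 46*a + 84*n^2 + n*(38 - 16*a) - 90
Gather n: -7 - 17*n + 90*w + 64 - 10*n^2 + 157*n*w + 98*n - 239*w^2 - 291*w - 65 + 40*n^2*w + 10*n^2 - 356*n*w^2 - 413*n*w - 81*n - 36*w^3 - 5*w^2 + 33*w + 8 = 40*n^2*w + n*(-356*w^2 - 256*w) - 36*w^3 - 244*w^2 - 168*w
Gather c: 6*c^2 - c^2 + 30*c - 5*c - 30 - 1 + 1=5*c^2 + 25*c - 30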